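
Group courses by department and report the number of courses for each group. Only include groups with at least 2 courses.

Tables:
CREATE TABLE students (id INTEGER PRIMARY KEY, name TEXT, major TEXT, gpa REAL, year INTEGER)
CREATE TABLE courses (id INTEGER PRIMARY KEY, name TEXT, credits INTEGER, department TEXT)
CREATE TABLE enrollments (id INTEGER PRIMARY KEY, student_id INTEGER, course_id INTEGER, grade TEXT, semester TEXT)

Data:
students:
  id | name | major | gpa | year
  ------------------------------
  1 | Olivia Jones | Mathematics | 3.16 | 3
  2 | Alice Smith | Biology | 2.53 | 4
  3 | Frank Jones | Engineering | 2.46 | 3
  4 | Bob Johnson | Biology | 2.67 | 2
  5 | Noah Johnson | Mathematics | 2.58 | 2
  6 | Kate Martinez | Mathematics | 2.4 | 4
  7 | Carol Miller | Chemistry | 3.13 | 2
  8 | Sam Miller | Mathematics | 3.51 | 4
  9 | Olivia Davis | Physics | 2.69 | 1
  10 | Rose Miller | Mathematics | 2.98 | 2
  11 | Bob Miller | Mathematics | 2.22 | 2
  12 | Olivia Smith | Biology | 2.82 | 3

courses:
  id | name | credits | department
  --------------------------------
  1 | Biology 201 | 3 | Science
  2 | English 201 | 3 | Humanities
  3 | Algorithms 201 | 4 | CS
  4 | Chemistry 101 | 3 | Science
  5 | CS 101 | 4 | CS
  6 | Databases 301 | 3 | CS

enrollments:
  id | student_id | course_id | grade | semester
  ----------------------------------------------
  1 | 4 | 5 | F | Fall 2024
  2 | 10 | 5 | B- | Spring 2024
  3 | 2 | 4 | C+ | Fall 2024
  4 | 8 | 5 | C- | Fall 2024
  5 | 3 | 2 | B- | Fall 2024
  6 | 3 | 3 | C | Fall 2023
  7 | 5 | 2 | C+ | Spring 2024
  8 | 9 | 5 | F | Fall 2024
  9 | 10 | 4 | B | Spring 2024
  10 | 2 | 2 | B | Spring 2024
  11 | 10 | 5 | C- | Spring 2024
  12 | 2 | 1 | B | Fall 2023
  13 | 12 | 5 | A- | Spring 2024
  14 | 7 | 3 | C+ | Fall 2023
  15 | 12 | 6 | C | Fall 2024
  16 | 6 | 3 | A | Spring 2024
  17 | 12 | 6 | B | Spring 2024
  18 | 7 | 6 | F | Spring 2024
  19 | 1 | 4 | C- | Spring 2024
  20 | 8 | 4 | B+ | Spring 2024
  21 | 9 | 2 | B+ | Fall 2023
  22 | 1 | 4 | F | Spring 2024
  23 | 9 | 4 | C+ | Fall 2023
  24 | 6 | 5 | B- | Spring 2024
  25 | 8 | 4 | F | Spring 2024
SELECT department, COUNT(*) AS n FROM courses GROUP BY department HAVING COUNT(*) >= 2

Execution result:
department | n
CS | 3
Science | 2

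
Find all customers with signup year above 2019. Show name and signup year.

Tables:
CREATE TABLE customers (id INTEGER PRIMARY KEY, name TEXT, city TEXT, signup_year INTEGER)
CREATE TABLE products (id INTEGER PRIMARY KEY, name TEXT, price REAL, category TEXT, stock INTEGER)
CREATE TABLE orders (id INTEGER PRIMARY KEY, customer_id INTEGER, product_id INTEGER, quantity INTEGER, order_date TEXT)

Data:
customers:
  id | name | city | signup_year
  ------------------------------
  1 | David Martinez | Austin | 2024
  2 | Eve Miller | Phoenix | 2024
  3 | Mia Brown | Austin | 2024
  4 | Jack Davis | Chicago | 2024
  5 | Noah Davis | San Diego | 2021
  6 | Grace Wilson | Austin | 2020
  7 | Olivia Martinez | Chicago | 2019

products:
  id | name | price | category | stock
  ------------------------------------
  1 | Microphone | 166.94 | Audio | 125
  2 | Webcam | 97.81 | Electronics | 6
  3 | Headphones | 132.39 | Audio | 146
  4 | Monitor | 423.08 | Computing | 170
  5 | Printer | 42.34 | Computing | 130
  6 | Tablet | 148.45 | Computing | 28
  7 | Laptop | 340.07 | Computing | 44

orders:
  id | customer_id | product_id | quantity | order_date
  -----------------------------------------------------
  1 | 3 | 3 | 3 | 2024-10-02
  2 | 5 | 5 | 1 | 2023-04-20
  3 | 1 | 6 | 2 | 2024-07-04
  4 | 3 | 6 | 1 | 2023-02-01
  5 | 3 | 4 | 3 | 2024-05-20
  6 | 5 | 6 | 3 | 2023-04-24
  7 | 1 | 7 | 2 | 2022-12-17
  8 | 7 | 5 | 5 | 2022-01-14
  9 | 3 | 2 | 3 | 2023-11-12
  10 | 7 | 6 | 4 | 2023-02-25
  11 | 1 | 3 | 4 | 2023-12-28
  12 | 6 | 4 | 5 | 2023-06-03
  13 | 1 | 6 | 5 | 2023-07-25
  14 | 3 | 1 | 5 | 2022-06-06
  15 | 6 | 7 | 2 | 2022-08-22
SELECT name, signup_year FROM customers WHERE signup_year > 2019

Execution result:
name | signup_year
David Martinez | 2024
Eve Miller | 2024
Mia Brown | 2024
Jack Davis | 2024
Noah Davis | 2021
Grace Wilson | 2020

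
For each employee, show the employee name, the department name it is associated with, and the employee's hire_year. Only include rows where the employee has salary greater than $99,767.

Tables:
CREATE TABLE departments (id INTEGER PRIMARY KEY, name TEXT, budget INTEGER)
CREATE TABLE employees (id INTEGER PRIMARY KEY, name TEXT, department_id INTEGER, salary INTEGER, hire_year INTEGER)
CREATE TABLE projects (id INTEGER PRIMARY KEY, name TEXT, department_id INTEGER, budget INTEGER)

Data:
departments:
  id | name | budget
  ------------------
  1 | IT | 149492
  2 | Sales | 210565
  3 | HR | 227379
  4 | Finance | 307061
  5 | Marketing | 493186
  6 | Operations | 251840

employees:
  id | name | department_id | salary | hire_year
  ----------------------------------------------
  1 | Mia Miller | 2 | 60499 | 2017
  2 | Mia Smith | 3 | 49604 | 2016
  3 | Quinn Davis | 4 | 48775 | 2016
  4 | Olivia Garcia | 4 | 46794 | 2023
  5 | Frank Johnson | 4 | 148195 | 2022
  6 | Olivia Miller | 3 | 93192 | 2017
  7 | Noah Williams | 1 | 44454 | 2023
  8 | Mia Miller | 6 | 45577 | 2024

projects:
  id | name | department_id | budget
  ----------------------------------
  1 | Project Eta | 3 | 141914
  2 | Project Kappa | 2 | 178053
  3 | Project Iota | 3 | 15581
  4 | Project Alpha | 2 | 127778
SELECT c.name, p.name AS department, c.hire_year FROM employees c JOIN departments p ON c.department_id = p.id WHERE c.salary > 99767

Execution result:
name | department | hire_year
Frank Johnson | Finance | 2022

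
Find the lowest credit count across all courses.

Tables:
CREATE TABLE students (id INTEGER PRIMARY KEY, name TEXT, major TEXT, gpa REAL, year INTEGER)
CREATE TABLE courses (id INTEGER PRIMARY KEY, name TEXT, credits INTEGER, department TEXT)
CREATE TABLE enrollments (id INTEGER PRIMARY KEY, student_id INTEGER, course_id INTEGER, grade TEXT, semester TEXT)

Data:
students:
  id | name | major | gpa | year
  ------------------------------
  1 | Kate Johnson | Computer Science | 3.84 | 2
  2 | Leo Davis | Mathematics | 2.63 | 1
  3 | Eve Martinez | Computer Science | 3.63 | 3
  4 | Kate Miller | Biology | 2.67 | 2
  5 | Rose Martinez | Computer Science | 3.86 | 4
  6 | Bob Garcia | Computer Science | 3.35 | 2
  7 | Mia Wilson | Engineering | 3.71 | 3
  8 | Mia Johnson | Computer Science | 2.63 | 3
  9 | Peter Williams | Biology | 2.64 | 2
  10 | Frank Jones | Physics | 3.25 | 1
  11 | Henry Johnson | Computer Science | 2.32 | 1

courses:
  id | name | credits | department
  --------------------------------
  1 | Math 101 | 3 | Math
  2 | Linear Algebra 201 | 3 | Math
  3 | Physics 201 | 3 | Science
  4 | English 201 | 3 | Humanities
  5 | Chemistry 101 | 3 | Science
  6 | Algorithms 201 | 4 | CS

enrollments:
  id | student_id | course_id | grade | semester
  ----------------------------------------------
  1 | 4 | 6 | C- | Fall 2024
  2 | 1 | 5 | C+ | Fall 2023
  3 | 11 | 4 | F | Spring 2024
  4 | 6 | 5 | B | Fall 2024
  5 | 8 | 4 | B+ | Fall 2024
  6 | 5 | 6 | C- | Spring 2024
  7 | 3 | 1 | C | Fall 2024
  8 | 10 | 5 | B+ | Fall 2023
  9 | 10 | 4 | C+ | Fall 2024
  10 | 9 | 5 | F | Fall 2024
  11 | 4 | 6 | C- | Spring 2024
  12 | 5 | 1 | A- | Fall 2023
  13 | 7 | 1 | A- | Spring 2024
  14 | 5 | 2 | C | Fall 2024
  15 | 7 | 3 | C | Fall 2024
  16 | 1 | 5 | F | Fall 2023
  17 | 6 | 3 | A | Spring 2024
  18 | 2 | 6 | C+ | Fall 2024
SELECT MIN(credits) FROM courses

Execution result:
3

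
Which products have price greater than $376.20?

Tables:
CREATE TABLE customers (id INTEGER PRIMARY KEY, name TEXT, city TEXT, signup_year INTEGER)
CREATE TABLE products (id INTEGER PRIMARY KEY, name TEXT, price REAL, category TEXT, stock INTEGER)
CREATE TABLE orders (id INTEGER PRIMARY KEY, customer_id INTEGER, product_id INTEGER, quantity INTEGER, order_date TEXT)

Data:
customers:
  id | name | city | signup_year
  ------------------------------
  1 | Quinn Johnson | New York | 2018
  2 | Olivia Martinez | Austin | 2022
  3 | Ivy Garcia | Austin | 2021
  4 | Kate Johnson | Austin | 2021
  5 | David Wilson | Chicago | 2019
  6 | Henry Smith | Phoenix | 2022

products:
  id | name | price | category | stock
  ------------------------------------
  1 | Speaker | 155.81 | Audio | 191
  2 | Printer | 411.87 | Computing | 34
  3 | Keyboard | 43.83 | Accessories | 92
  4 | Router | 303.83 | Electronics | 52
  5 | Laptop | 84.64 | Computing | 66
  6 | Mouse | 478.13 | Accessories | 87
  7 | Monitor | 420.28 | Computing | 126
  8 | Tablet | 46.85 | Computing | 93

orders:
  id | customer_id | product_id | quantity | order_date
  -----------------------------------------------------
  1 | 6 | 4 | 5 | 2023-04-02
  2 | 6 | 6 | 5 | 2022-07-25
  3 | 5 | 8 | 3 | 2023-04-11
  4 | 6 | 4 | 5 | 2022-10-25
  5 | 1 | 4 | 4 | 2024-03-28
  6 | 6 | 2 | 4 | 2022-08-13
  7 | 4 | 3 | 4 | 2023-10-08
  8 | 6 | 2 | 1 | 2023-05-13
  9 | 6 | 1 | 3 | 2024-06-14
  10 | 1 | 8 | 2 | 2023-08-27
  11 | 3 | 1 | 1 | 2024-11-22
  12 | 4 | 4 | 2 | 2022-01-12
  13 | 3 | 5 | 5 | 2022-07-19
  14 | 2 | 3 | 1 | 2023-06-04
SELECT name, price FROM products WHERE price > 376.2

Execution result:
name | price
Printer | 411.87
Mouse | 478.13
Monitor | 420.28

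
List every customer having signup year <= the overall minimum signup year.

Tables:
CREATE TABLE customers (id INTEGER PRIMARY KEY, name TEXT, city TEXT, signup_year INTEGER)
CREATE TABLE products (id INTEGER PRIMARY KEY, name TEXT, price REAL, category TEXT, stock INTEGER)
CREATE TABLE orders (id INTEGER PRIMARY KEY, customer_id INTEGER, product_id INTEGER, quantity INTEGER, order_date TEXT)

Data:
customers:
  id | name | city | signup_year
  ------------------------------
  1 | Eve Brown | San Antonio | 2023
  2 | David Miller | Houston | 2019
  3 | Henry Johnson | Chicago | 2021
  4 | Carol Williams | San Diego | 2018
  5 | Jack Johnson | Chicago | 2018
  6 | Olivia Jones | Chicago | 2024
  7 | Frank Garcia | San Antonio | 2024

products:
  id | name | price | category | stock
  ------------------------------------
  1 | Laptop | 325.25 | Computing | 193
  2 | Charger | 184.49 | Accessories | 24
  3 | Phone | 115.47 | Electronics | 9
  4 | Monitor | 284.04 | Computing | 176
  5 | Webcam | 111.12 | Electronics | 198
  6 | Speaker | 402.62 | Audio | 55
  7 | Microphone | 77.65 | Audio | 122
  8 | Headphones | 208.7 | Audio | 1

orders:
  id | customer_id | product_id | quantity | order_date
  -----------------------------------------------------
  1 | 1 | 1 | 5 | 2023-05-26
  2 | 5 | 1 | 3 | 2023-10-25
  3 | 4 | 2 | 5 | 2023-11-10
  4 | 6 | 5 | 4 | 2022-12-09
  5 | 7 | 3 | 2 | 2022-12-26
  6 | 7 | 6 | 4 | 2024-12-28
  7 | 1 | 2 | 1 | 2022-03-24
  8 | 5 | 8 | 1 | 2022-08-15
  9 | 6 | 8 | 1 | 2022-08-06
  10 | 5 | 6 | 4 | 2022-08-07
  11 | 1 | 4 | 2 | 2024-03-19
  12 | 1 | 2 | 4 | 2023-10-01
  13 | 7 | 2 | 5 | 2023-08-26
SELECT name, signup_year FROM customers WHERE signup_year <= (SELECT MIN(signup_year) FROM customers)

Execution result:
name | signup_year
Carol Williams | 2018
Jack Johnson | 2018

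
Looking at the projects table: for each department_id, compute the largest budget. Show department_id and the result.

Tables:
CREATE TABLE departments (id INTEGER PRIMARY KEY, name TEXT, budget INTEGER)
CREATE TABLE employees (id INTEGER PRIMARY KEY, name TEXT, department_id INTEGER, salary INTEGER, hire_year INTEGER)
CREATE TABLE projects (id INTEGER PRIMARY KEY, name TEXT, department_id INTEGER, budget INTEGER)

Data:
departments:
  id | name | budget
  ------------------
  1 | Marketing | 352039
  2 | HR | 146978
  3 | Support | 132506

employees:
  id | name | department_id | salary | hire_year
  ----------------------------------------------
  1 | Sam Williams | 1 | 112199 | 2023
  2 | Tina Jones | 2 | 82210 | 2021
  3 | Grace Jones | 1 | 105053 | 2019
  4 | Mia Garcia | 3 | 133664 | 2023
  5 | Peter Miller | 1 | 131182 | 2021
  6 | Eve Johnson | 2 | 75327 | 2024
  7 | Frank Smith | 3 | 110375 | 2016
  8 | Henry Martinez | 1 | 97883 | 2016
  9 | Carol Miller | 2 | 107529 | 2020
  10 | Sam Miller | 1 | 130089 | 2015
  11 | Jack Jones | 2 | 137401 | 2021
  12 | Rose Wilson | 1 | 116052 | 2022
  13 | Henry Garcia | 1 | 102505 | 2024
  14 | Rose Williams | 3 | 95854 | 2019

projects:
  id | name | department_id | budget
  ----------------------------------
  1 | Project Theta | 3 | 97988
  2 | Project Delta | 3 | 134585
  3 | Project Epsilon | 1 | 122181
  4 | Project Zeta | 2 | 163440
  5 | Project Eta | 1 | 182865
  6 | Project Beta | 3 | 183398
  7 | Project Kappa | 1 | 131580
SELECT department_id, MAX(budget) AS max_budget FROM projects GROUP BY department_id

Execution result:
department_id | max_budget
1 | 182865
2 | 163440
3 | 183398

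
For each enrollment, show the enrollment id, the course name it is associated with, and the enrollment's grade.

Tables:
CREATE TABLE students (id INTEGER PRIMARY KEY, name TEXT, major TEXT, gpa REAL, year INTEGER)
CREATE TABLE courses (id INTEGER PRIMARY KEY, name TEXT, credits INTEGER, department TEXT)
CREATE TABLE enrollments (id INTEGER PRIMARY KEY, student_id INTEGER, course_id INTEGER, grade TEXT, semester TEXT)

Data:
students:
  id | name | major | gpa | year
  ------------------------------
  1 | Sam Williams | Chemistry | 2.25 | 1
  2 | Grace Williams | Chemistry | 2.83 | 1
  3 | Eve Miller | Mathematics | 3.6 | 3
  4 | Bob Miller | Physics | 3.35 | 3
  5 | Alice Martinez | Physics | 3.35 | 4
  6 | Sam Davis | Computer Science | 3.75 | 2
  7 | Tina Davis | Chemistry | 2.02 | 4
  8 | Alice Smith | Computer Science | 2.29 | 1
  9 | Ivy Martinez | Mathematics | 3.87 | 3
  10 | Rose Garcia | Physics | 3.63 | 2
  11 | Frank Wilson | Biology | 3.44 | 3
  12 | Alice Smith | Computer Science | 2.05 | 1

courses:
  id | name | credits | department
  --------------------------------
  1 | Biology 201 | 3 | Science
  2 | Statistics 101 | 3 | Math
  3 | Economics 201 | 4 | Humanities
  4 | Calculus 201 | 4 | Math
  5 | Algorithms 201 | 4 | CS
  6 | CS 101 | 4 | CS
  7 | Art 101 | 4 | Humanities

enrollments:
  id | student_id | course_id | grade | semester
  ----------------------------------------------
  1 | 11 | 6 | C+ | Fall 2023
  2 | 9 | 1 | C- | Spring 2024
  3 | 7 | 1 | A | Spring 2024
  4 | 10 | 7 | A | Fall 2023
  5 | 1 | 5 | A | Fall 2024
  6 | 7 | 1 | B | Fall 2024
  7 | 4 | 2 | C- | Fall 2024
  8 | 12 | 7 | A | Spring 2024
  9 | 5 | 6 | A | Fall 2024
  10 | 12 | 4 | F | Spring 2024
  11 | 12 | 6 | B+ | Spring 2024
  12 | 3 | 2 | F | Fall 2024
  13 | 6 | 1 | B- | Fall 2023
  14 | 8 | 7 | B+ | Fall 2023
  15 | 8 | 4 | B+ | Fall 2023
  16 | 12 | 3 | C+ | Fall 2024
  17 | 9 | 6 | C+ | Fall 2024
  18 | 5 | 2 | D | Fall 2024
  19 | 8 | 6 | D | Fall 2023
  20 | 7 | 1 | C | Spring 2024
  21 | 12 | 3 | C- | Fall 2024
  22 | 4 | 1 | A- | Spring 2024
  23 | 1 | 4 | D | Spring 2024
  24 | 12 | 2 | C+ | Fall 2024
SELECT c.id, p.name AS course, c.grade FROM enrollments c JOIN courses p ON c.course_id = p.id

Execution result:
id | course | grade
1 | CS 101 | C+
2 | Biology 201 | C-
3 | Biology 201 | A
4 | Art 101 | A
5 | Algorithms 201 | A
6 | Biology 201 | B
7 | Statistics 101 | C-
8 | Art 101 | A
9 | CS 101 | A
10 | Calculus 201 | F
11 | CS 101 | B+
12 | Statistics 101 | F
13 | Biology 201 | B-
14 | Art 101 | B+
15 | Calculus 201 | B+
16 | Economics 201 | C+
17 | CS 101 | C+
18 | Statistics 101 | D
19 | CS 101 | D
20 | Biology 201 | C
21 | Economics 201 | C-
22 | Biology 201 | A-
23 | Calculus 201 | D
24 | Statistics 101 | C+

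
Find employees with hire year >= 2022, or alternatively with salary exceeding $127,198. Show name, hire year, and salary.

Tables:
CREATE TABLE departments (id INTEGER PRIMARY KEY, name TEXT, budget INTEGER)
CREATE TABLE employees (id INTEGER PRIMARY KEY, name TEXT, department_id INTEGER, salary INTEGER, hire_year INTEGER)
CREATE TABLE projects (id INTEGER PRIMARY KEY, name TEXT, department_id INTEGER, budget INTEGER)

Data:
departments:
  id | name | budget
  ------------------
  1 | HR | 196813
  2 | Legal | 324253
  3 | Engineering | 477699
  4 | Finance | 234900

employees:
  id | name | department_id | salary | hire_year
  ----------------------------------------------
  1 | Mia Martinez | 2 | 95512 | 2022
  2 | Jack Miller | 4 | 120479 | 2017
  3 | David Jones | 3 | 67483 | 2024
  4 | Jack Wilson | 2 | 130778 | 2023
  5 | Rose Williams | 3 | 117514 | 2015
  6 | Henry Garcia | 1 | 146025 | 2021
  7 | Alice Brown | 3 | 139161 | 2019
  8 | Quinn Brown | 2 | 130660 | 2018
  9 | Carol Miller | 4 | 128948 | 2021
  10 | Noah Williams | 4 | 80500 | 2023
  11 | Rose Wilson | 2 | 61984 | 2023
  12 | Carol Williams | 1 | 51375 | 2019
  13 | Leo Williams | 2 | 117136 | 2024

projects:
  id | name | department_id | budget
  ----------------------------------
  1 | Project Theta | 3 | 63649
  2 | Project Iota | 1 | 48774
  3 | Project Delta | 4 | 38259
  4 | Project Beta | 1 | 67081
SELECT name, hire_year, salary FROM employees WHERE hire_year >= 2022 OR salary > 127198

Execution result:
name | hire_year | salary
Mia Martinez | 2022 | 95512
David Jones | 2024 | 67483
Jack Wilson | 2023 | 130778
Henry Garcia | 2021 | 146025
Alice Brown | 2019 | 139161
Quinn Brown | 2018 | 130660
Carol Miller | 2021 | 128948
Noah Williams | 2023 | 80500
Rose Wilson | 2023 | 61984
Leo Williams | 2024 | 117136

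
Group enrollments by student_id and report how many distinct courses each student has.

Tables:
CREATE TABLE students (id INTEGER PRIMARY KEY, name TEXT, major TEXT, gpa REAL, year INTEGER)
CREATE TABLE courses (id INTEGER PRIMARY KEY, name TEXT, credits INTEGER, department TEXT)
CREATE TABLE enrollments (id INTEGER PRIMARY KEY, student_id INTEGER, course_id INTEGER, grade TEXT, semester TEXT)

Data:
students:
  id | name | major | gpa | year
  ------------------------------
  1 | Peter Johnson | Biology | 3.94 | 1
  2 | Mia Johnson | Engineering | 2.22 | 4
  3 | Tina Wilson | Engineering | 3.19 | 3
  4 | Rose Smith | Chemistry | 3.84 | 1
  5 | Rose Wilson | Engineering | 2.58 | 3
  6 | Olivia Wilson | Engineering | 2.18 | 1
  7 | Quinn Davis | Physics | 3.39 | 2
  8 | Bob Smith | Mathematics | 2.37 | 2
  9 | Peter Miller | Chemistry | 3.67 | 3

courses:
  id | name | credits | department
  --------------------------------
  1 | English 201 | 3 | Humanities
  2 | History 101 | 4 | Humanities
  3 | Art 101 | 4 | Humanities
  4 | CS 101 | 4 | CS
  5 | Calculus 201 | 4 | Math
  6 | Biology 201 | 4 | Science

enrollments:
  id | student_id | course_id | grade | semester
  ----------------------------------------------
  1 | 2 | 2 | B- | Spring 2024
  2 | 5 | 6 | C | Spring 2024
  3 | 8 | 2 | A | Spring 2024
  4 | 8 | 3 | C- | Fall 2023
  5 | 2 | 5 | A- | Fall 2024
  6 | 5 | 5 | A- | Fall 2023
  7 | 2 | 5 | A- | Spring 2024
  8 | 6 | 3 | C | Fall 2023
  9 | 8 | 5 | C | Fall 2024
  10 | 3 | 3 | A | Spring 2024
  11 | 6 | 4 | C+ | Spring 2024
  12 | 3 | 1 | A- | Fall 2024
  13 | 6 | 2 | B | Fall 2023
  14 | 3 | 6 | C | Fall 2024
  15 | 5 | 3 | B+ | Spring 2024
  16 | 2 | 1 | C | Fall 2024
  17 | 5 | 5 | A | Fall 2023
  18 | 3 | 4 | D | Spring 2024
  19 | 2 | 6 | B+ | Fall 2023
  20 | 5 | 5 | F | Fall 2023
SELECT student_id, COUNT(DISTINCT course_id) AS distinct_course_count FROM enrollments GROUP BY student_id

Execution result:
student_id | distinct_course_count
2 | 4
3 | 4
5 | 3
6 | 3
8 | 3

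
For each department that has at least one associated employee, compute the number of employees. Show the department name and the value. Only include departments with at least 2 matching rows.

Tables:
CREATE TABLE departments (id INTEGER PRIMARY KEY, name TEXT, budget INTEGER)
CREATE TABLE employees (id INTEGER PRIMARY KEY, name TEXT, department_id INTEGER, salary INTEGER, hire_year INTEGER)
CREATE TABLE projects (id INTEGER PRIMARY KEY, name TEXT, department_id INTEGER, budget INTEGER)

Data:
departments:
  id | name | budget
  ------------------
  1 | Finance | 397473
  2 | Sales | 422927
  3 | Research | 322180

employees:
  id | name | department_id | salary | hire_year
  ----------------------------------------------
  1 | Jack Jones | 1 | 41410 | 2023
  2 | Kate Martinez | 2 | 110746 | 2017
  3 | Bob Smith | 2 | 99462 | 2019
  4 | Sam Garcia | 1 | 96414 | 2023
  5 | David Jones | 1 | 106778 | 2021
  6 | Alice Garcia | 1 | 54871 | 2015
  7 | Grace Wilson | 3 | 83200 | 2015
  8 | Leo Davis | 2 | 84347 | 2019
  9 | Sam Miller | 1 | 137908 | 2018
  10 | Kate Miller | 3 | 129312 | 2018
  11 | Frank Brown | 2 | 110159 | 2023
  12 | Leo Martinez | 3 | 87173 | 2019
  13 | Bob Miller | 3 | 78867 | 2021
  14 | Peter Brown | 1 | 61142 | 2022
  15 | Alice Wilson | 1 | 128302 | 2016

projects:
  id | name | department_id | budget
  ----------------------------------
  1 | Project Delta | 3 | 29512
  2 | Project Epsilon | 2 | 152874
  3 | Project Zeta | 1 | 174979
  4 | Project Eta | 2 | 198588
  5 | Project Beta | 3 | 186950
SELECT p.name, COUNT(*) AS n FROM employees c JOIN departments p ON c.department_id = p.id GROUP BY p.id, p.name HAVING COUNT(*) >= 2

Execution result:
name | n
Finance | 7
Sales | 4
Research | 4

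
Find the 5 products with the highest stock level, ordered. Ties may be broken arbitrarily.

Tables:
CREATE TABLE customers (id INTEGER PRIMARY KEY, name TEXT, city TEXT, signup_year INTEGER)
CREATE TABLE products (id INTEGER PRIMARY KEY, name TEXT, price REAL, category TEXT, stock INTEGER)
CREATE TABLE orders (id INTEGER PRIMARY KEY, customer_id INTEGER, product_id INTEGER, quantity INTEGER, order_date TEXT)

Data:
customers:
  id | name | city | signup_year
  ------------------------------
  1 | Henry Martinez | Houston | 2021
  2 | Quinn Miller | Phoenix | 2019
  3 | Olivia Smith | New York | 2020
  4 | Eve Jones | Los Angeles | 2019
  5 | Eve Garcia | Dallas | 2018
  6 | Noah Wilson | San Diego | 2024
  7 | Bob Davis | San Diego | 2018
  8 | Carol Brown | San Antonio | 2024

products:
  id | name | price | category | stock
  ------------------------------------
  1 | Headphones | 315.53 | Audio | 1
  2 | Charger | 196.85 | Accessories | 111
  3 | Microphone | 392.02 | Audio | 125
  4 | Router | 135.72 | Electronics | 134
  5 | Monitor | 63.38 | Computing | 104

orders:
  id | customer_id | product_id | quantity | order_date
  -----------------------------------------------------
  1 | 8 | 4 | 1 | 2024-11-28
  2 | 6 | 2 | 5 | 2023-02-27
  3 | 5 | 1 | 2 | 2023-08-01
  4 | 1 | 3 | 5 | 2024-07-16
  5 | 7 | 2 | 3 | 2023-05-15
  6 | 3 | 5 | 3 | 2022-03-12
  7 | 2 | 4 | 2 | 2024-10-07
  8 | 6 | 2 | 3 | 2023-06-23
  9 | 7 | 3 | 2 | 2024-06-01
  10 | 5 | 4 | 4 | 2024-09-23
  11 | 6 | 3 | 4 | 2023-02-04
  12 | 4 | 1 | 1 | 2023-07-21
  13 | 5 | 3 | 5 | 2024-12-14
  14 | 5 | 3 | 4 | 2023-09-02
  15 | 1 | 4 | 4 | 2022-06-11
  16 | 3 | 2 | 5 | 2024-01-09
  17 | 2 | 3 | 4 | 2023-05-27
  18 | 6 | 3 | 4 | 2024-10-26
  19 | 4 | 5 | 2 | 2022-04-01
SELECT name, stock FROM products ORDER BY stock DESC LIMIT 5

Execution result:
name | stock
Router | 134
Microphone | 125
Charger | 111
Monitor | 104
Headphones | 1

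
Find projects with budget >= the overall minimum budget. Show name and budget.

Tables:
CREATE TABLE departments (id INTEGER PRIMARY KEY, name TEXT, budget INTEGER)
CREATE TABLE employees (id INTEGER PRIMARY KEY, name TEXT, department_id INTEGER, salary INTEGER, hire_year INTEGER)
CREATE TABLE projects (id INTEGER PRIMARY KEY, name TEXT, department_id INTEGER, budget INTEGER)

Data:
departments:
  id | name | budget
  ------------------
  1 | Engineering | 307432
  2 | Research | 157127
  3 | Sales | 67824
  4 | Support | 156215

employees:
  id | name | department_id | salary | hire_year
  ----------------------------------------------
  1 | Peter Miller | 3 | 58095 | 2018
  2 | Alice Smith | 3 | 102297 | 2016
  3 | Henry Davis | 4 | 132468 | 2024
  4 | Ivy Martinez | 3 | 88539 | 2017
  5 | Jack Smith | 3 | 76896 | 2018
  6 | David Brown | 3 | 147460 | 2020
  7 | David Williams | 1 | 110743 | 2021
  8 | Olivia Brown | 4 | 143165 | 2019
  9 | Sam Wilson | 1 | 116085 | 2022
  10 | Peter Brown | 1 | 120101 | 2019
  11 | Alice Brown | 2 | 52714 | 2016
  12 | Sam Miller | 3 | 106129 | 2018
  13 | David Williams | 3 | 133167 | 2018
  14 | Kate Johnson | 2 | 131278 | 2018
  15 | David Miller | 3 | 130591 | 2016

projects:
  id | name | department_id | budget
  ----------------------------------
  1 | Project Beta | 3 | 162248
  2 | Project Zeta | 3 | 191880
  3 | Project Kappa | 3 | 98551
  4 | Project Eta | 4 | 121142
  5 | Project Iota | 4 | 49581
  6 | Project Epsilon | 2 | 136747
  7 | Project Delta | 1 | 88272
SELECT name, budget FROM projects WHERE budget >= (SELECT MIN(budget) FROM projects)

Execution result:
name | budget
Project Beta | 162248
Project Zeta | 191880
Project Kappa | 98551
Project Eta | 121142
Project Iota | 49581
Project Epsilon | 136747
Project Delta | 88272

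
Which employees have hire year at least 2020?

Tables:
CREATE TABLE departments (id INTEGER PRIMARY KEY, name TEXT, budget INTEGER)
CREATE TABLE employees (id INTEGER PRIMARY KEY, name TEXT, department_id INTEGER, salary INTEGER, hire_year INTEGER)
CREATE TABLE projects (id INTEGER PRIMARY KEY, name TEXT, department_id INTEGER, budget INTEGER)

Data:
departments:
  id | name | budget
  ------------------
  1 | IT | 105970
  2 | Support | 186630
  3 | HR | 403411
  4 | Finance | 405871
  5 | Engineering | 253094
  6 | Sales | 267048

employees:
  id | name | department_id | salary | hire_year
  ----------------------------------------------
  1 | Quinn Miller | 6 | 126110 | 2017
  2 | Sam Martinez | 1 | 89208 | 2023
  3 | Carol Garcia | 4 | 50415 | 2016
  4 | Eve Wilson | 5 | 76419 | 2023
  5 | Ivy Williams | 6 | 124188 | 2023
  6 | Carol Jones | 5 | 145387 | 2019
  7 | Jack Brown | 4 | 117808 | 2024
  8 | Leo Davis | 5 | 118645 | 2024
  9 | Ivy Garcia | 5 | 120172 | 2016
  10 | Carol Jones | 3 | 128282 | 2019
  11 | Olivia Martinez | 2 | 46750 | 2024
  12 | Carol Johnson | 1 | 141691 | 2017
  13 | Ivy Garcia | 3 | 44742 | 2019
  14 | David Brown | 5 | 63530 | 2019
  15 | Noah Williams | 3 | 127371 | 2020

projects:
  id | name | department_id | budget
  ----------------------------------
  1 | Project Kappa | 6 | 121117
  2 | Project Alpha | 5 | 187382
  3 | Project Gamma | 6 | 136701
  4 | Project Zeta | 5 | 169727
SELECT name, hire_year FROM employees WHERE hire_year >= 2020

Execution result:
name | hire_year
Sam Martinez | 2023
Eve Wilson | 2023
Ivy Williams | 2023
Jack Brown | 2024
Leo Davis | 2024
Olivia Martinez | 2024
Noah Williams | 2020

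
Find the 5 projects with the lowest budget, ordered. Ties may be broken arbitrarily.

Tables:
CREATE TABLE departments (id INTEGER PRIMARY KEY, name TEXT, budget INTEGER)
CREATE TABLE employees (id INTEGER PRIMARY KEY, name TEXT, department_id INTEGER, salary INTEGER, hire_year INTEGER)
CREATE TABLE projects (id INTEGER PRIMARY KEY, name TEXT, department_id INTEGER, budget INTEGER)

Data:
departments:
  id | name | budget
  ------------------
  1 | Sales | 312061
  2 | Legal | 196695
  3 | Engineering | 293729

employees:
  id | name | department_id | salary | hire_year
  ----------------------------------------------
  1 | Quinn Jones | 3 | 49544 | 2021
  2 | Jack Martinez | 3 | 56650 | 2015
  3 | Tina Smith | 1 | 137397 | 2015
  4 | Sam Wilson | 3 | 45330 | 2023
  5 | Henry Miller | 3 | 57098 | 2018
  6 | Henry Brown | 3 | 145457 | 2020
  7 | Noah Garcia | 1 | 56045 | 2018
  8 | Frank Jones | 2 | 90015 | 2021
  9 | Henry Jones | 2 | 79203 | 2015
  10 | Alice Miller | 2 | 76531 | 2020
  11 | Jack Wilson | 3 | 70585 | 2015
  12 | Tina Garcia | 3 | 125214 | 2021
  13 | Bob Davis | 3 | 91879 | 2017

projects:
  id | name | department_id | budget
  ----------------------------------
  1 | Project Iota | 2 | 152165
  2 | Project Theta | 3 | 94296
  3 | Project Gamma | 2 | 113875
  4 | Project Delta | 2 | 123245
SELECT name, budget FROM projects ORDER BY budget ASC LIMIT 5

Execution result:
name | budget
Project Theta | 94296
Project Gamma | 113875
Project Delta | 123245
Project Iota | 152165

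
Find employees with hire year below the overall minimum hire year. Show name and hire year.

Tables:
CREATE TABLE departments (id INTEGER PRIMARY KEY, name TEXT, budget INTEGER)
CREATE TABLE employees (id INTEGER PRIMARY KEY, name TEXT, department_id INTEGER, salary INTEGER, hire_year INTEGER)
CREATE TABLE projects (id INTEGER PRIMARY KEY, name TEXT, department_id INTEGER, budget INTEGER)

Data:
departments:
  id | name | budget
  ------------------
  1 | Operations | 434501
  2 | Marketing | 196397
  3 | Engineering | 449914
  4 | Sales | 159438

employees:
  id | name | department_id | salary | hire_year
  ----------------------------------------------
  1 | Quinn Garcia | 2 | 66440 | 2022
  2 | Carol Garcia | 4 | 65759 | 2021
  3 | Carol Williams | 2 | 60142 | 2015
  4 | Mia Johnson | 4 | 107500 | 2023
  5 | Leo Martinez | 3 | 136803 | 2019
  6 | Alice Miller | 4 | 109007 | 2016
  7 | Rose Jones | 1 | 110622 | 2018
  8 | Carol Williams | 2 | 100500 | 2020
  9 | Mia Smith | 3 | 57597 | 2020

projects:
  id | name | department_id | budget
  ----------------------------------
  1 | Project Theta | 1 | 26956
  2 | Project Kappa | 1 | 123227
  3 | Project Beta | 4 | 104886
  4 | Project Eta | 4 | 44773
SELECT name, hire_year FROM employees WHERE hire_year < (SELECT MIN(hire_year) FROM employees)

Execution result:
(no rows)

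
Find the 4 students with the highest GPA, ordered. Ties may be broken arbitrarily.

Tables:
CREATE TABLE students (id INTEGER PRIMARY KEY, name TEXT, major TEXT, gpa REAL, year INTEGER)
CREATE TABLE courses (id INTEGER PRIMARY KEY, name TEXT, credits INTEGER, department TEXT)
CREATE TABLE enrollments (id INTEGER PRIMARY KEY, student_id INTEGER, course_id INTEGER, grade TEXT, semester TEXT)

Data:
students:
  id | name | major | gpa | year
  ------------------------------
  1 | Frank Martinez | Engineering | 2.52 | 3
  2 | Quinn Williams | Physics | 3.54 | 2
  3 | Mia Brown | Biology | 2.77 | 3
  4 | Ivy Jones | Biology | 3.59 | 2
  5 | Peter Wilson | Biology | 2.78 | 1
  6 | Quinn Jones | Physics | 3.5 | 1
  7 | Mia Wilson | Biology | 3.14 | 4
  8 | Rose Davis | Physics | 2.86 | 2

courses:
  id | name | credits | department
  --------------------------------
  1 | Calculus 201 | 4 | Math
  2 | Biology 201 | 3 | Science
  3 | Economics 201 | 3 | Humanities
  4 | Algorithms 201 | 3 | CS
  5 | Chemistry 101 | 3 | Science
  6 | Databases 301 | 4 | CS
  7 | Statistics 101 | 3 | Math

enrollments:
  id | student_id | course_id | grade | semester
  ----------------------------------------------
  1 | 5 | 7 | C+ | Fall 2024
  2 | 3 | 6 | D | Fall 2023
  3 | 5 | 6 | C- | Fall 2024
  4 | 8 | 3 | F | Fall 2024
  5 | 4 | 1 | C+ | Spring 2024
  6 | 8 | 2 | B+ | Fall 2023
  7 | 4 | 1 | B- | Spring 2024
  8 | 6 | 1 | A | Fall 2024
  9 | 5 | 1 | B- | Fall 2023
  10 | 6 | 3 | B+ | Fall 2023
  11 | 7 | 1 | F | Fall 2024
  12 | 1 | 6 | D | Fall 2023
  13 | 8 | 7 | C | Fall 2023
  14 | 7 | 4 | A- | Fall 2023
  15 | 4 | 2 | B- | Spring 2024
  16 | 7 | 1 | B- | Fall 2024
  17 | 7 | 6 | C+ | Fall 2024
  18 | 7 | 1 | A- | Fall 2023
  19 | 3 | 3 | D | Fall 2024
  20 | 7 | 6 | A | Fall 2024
SELECT name, gpa FROM students ORDER BY gpa DESC LIMIT 4

Execution result:
name | gpa
Ivy Jones | 3.59
Quinn Williams | 3.54
Quinn Jones | 3.50
Mia Wilson | 3.14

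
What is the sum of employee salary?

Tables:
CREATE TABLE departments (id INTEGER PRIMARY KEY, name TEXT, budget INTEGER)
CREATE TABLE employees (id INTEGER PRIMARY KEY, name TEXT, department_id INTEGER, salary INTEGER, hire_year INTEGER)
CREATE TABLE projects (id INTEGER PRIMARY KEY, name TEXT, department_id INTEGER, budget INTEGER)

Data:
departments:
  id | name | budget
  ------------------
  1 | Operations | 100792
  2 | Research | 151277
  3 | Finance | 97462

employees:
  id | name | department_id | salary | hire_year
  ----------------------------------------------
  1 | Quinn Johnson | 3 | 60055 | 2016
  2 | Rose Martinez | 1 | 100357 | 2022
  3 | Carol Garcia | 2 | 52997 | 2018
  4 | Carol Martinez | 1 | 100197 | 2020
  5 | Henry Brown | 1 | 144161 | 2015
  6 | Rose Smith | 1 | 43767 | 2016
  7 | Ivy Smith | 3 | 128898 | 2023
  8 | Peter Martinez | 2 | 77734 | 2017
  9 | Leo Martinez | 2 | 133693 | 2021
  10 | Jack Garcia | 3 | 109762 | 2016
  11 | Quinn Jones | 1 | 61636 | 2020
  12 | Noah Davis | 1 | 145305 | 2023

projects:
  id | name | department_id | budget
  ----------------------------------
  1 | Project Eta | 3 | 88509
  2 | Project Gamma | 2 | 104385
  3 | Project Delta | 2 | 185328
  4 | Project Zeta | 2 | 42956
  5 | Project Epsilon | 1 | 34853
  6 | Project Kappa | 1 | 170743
SELECT SUM(salary) FROM employees

Execution result:
1158562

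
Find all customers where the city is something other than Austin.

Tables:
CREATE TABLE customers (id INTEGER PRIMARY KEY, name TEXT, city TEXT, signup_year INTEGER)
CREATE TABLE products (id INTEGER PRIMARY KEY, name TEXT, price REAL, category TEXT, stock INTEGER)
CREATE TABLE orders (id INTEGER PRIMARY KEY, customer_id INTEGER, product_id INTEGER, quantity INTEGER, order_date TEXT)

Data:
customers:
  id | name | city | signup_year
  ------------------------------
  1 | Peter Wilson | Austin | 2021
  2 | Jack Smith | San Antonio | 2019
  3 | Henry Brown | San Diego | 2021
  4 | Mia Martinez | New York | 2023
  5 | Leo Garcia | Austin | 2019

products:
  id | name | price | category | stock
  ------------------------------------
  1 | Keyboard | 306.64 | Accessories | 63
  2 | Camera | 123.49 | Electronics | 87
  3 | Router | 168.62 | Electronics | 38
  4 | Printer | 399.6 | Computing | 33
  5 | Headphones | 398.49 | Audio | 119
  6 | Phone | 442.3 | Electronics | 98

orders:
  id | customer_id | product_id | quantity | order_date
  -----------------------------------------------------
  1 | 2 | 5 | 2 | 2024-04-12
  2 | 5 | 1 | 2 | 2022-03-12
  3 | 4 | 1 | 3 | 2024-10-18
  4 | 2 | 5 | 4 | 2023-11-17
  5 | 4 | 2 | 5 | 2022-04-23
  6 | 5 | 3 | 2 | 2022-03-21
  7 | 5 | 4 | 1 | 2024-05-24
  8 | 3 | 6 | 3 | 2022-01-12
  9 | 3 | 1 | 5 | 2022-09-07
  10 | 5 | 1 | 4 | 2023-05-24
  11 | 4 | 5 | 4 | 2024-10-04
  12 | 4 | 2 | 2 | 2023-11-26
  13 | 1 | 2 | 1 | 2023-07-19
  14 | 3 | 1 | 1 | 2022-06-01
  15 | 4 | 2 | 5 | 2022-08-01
SELECT name, city FROM customers WHERE city <> 'Austin'

Execution result:
name | city
Jack Smith | San Antonio
Henry Brown | San Diego
Mia Martinez | New York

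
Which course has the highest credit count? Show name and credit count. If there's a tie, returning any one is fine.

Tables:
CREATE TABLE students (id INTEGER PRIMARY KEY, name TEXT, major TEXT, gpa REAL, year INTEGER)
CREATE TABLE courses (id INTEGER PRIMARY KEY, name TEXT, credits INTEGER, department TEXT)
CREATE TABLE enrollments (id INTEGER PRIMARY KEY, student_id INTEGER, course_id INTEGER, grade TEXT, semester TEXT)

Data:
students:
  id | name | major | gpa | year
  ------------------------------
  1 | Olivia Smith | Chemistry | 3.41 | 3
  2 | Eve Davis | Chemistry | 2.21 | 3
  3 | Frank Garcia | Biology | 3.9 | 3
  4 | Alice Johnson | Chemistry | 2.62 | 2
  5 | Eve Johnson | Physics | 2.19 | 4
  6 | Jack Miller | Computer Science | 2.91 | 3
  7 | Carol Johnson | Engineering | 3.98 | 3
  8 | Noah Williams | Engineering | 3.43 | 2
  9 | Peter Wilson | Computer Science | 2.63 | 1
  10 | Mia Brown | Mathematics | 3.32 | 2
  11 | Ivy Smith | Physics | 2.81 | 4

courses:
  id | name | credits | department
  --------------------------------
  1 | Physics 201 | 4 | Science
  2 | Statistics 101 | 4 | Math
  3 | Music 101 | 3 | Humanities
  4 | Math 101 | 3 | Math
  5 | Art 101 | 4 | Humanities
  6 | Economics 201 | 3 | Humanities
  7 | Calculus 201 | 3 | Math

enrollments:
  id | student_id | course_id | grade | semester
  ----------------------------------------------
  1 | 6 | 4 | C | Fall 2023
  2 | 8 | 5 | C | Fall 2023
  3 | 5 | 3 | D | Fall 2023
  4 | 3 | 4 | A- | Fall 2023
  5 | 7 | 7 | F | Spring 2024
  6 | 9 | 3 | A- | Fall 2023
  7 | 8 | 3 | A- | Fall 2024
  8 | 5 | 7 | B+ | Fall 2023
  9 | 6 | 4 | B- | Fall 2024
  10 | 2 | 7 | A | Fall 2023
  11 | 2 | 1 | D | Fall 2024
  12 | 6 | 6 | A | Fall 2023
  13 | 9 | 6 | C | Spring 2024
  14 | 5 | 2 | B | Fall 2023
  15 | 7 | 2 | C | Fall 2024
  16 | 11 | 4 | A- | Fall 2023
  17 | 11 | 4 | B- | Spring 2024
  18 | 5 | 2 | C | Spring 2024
SELECT name, credits FROM courses ORDER BY credits DESC LIMIT 1

Execution result:
name | credits
Physics 201 | 4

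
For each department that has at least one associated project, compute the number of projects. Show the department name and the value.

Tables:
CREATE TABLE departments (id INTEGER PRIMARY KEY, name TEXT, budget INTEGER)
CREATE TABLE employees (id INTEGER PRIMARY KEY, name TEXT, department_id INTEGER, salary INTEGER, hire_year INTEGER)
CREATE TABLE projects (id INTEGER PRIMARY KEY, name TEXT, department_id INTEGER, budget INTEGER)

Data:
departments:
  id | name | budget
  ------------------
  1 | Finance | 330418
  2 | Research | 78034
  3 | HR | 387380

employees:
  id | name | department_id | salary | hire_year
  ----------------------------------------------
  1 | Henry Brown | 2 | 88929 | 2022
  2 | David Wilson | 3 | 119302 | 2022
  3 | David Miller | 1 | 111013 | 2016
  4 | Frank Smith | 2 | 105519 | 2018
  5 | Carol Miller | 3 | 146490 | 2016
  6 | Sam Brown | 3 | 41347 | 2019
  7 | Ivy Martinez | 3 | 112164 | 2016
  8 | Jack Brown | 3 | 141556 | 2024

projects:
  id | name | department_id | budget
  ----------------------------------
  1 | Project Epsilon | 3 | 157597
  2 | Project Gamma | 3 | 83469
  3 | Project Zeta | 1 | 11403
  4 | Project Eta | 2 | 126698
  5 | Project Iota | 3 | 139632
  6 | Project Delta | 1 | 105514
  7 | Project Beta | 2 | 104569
SELECT p.name, COUNT(*) AS n FROM projects c JOIN departments p ON c.department_id = p.id GROUP BY p.id, p.name

Execution result:
name | n
Finance | 2
Research | 2
HR | 3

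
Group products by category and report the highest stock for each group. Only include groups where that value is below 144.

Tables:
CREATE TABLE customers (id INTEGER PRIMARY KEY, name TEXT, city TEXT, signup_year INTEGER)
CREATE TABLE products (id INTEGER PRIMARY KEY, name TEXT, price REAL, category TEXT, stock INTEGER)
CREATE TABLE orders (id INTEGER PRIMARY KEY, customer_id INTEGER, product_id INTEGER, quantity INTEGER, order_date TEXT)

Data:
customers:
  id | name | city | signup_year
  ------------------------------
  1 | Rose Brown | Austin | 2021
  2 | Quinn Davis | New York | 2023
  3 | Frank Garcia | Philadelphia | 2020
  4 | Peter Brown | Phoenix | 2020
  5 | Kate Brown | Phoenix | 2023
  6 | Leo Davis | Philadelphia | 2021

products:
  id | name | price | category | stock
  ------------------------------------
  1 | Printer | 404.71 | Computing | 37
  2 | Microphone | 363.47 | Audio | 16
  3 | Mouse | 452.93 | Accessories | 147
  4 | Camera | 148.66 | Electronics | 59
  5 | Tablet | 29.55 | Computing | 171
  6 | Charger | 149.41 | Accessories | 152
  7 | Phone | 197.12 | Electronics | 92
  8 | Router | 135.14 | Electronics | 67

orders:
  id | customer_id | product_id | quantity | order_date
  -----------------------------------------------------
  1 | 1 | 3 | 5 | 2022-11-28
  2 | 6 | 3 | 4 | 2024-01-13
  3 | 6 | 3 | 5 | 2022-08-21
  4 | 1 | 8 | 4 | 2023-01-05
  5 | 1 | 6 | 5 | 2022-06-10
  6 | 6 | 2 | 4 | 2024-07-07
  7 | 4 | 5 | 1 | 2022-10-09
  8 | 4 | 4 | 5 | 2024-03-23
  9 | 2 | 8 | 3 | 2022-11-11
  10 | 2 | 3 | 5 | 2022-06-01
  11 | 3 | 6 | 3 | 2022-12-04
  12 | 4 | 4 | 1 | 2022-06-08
SELECT category, MAX(stock) AS max_stock FROM products GROUP BY category HAVING MAX(stock) < 144

Execution result:
category | max_stock
Audio | 16
Electronics | 92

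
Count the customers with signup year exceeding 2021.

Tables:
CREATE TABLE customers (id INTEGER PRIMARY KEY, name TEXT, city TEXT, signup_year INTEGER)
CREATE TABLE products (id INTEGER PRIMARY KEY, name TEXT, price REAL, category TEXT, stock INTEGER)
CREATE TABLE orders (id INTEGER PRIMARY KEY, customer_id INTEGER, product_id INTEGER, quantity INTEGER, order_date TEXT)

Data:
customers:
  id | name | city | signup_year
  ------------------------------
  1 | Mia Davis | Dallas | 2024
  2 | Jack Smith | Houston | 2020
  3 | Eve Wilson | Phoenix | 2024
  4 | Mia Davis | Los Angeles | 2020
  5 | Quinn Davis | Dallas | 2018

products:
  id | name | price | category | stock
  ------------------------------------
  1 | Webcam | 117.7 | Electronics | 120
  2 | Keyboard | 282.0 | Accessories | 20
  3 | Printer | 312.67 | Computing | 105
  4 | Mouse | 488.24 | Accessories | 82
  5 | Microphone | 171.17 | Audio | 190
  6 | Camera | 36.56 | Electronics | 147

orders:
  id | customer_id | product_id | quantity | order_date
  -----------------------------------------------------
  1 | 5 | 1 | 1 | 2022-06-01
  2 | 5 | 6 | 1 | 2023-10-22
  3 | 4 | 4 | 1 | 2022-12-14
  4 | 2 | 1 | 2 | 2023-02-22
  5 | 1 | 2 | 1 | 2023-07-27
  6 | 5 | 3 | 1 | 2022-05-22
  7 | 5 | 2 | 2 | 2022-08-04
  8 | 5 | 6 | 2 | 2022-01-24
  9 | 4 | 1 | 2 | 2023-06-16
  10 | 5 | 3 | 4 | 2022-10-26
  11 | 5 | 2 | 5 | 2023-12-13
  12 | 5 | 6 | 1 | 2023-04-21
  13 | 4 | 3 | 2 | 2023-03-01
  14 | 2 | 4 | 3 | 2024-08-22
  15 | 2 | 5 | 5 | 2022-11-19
SELECT COUNT(*) FROM customers WHERE signup_year > 2021

Execution result:
2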